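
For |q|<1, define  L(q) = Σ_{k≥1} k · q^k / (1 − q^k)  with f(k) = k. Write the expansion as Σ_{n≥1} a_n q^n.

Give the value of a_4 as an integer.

[q^4] f(4)=4,f(2)=2,f(1)=1 ⇒ 7

a_4 = 7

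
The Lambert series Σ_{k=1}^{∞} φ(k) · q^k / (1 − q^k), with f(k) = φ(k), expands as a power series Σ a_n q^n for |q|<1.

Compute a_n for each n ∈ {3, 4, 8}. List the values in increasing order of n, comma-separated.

[q^3] φ(3)=2,φ(1)=1 ⇒ 3
[q^4] φ(4)=2,φ(2)=1,φ(1)=1 ⇒ 4
n=8: 8·1 4·2 2·4 1·8  φ→[4+2+1+1]=8

3, 4, 8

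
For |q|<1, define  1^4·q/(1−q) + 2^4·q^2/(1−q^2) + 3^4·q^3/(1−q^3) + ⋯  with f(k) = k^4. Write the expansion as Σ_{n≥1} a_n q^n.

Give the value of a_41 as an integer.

a_41 = 2825762

d|41:{41,1}  Σf=2825761+1=2825762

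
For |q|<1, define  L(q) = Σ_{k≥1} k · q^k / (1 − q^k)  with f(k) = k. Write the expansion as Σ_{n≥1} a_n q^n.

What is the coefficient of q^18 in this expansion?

q^18  k|18↦f(k): 18:18 9:9 6:6 3:3 2:2 1:1  a_18=39

a_18 = 39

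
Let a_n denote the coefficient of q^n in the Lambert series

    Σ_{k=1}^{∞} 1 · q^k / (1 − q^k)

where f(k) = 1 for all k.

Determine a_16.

d|16:{16,8,4,2,1}  Σf=1+1+1+1+1=5

a_16 = 5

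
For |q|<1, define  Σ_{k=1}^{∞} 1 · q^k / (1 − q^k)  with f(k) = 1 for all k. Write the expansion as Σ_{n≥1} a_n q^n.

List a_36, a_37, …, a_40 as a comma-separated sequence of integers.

9, 2, 4, 4, 8

[q^36] f(1)=1,f(2)=1,f(3)=1,f(4)=1,f(6)=1,f(9)=1,f(12)=1,f(18)=1,f(36)=1 ⇒ 9
d|37:{37,1}  Σf=1+1=2
q^38  k|38↦f(k): 1:1 2:1 19:1 38:1  a_38=4
q^39  k|39↦f(k): 1:1 3:1 13:1 39:1  a_39=4
d|40:{1,2,4,5,8,10,20,40}  Σf=1+1+1+1+1+1+1+1=8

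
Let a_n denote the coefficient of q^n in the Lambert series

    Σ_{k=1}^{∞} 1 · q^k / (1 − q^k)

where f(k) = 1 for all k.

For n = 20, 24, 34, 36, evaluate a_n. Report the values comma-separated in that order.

6, 8, 4, 9

d|20:{20,10,5,4,2,1}  Σf=1+1+1+1+1+1=6
d|24:{1,2,3,4,6,8,12,24}  Σf=1+1+1+1+1+1+1+1=8
d|34:{1,2,17,34}  Σf=1+1+1+1=4
[q^36] f(1)=1,f(2)=1,f(3)=1,f(4)=1,f(6)=1,f(9)=1,f(12)=1,f(18)=1,f(36)=1 ⇒ 9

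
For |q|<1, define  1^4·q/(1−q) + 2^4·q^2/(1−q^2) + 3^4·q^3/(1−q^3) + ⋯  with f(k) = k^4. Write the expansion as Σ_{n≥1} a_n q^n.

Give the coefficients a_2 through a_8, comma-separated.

17, 82, 273, 626, 1394, 2402, 4369

d|2:{2,1}  Σf=16+1=17
d|3:{1,3}  Σf=1+81=82
q^4  k|4↦f(k): 1:1 2:16 4:256  a_4=273
[q^5] f(1)=1,f(5)=625 ⇒ 626
n=6: 6·1 3·2 2·3 1·6  f→[1296+81+16+1]=1394
n=7: 7·1 1·7  f→[2401+1]=2402
n=8: 1·8 2·4 4·2 8·1  f→[1+16+256+4096]=4369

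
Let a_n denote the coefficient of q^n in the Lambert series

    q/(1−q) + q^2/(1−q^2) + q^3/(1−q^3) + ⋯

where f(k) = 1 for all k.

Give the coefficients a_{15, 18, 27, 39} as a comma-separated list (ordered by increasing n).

[q^15] f(1)=1,f(3)=1,f(5)=1,f(15)=1 ⇒ 4
q^18  k|18↦f(k): 18:1 9:1 6:1 3:1 2:1 1:1  a_18=6
[q^27] f(27)=1,f(9)=1,f(3)=1,f(1)=1 ⇒ 4
d|39:{1,3,13,39}  Σf=1+1+1+1=4

4, 6, 4, 4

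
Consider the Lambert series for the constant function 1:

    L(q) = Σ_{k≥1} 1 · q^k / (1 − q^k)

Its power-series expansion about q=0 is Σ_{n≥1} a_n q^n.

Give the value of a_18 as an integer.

d|18:{18,9,6,3,2,1}  Σf=1+1+1+1+1+1=6

a_18 = 6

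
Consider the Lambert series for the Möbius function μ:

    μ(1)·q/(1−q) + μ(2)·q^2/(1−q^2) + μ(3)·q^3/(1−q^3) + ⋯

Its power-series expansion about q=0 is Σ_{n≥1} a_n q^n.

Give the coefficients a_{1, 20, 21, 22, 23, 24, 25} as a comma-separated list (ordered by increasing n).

1, 0, 0, 0, 0, 0, 0

d|1:{1}  Σμ=1=1
n=20: 1·20 2·10 4·5 5·4 10·2 20·1  μ→[1+(-1)+0+(-1)+1+0]=0
q^21  k|21↦μ(k): 1:1 3:-1 7:-1 21:1  a_21=0
n=22: 22·1 11·2 2·11 1·22  μ→[1+(-1)+(-1)+1]=0
q^23  k|23↦μ(k): 1:1 23:-1  a_23=0
[q^24] μ(24)=0,μ(12)=0,μ(8)=0,μ(6)=1,μ(4)=0,μ(3)=-1,μ(2)=-1,μ(1)=1 ⇒ 0
d|25:{25,5,1}  Σμ=0+(-1)+1=0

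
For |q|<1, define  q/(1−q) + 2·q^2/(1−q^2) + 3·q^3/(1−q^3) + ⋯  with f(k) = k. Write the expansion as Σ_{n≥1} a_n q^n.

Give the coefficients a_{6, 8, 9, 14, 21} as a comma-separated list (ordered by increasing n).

q^6  k|6↦f(k): 1:1 2:2 3:3 6:6  a_6=12
q^8  k|8↦f(k): 1:1 2:2 4:4 8:8  a_8=15
d|9:{9,3,1}  Σf=9+3+1=13
d|14:{1,2,7,14}  Σf=1+2+7+14=24
q^21  k|21↦f(k): 1:1 3:3 7:7 21:21  a_21=32

12, 15, 13, 24, 32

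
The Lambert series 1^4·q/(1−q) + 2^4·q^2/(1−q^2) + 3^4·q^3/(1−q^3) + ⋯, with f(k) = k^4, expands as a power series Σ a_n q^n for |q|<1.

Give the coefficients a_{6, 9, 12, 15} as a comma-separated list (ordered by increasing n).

[q^6] f(1)=1,f(2)=16,f(3)=81,f(6)=1296 ⇒ 1394
n=9: 1·9 3·3 9·1  f→[1+81+6561]=6643
n=12: 1·12 2·6 3·4 4·3 6·2 12·1  f→[1+16+81+256+1296+20736]=22386
n=15: 15·1 5·3 3·5 1·15  f→[50625+625+81+1]=51332

1394, 6643, 22386, 51332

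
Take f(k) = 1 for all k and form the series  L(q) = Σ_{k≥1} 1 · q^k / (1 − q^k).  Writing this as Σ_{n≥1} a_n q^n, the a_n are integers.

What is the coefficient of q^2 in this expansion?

a_2 = 2

n=2: 1·2 2·1  f→[1+1]=2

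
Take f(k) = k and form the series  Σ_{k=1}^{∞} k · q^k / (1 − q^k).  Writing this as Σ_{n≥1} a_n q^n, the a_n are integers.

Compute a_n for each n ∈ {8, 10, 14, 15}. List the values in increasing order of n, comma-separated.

d|8:{8,4,2,1}  Σf=8+4+2+1=15
d|10:{1,2,5,10}  Σf=1+2+5+10=18
[q^14] f(14)=14,f(7)=7,f(2)=2,f(1)=1 ⇒ 24
q^15  k|15↦f(k): 15:15 5:5 3:3 1:1  a_15=24

15, 18, 24, 24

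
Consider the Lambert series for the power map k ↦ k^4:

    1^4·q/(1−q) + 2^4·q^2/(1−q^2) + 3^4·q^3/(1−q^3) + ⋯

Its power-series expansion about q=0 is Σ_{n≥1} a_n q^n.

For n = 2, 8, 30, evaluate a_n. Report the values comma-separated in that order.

17, 4369, 872644

d|2:{2,1}  Σf=16+1=17
d|8:{8,4,2,1}  Σf=4096+256+16+1=4369
d|30:{30,15,10,6,5,3,2,1}  Σf=810000+50625+10000+1296+625+81+16+1=872644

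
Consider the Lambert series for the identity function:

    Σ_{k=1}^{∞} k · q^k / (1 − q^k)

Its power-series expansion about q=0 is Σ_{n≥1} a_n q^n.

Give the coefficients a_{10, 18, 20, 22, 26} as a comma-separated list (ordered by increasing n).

18, 39, 42, 36, 42

q^10  k|10↦f(k): 10:10 5:5 2:2 1:1  a_10=18
d|18:{18,9,6,3,2,1}  Σf=18+9+6+3+2+1=39
q^20  k|20↦f(k): 20:20 10:10 5:5 4:4 2:2 1:1  a_20=42
n=22: 22·1 11·2 2·11 1·22  f→[22+11+2+1]=36
q^26  k|26↦f(k): 26:26 13:13 2:2 1:1  a_26=42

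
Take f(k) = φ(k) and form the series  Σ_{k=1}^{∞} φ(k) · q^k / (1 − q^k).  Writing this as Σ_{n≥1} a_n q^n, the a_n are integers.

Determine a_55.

d|55:{55,11,5,1}  Σφ=40+10+4+1=55

a_55 = 55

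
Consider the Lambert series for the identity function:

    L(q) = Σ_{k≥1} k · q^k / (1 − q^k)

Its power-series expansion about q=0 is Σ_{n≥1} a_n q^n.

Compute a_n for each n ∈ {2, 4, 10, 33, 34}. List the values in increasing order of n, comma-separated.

3, 7, 18, 48, 54

d|2:{2,1}  Σf=2+1=3
[q^4] f(1)=1,f(2)=2,f(4)=4 ⇒ 7
d|10:{1,2,5,10}  Σf=1+2+5+10=18
q^33  k|33↦f(k): 1:1 3:3 11:11 33:33  a_33=48
q^34  k|34↦f(k): 34:34 17:17 2:2 1:1  a_34=54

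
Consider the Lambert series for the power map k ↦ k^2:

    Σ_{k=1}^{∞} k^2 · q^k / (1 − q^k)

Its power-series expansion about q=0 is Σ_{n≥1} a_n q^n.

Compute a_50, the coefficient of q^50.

n=50: 1·50 2·25 5·10 10·5 25·2 50·1  f→[1+4+25+100+625+2500]=3255

a_50 = 3255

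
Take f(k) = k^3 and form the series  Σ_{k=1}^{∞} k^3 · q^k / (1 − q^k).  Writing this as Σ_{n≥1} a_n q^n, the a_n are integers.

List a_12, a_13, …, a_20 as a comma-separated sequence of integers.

2044, 2198, 3096, 3528, 4681, 4914, 6813, 6860, 9198

d|12:{1,2,3,4,6,12}  Σf=1+8+27+64+216+1728=2044
q^13  k|13↦f(k): 13:2197 1:1  a_13=2198
d|14:{14,7,2,1}  Σf=2744+343+8+1=3096
[q^15] f(15)=3375,f(5)=125,f(3)=27,f(1)=1 ⇒ 3528
q^16  k|16↦f(k): 16:4096 8:512 4:64 2:8 1:1  a_16=4681
n=17: 17·1 1·17  f→[4913+1]=4914
n=18: 18·1 9·2 6·3 3·6 2·9 1·18  f→[5832+729+216+27+8+1]=6813
[q^19] f(1)=1,f(19)=6859 ⇒ 6860
n=20: 20·1 10·2 5·4 4·5 2·10 1·20  f→[8000+1000+125+64+8+1]=9198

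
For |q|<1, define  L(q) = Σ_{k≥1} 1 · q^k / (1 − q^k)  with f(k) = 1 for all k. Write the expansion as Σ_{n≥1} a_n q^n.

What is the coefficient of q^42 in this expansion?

a_42 = 8

[q^42] f(1)=1,f(2)=1,f(3)=1,f(6)=1,f(7)=1,f(14)=1,f(21)=1,f(42)=1 ⇒ 8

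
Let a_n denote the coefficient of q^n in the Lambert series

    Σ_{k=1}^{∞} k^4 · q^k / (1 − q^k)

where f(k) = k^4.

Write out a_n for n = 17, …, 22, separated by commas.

q^17  k|17↦f(k): 1:1 17:83521  a_17=83522
n=18: 18·1 9·2 6·3 3·6 2·9 1·18  f→[104976+6561+1296+81+16+1]=112931
n=19: 1·19 19·1  f→[1+130321]=130322
d|20:{1,2,4,5,10,20}  Σf=1+16+256+625+10000+160000=170898
n=21: 1·21 3·7 7·3 21·1  f→[1+81+2401+194481]=196964
d|22:{1,2,11,22}  Σf=1+16+14641+234256=248914

83522, 112931, 130322, 170898, 196964, 248914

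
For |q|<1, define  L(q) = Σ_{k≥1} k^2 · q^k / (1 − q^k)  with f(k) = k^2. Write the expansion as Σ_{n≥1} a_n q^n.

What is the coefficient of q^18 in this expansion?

n=18: 18·1 9·2 6·3 3·6 2·9 1·18  f→[324+81+36+9+4+1]=455

a_18 = 455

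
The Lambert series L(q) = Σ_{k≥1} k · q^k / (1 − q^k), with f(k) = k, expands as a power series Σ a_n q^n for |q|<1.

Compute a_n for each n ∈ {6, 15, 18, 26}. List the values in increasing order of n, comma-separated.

n=6: 1·6 2·3 3·2 6·1  f→[1+2+3+6]=12
n=15: 1·15 3·5 5·3 15·1  f→[1+3+5+15]=24
q^18  k|18↦f(k): 1:1 2:2 3:3 6:6 9:9 18:18  a_18=39
d|26:{1,2,13,26}  Σf=1+2+13+26=42

12, 24, 39, 42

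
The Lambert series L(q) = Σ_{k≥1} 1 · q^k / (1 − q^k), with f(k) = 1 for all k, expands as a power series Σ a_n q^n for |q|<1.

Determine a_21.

a_21 = 4

q^21  k|21↦f(k): 21:1 7:1 3:1 1:1  a_21=4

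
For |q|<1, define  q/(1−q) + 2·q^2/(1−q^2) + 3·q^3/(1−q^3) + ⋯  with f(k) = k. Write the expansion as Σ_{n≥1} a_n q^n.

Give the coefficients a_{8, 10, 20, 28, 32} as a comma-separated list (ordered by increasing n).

n=8: 8·1 4·2 2·4 1·8  f→[8+4+2+1]=15
n=10: 10·1 5·2 2·5 1·10  f→[10+5+2+1]=18
[q^20] f(1)=1,f(2)=2,f(4)=4,f(5)=5,f(10)=10,f(20)=20 ⇒ 42
q^28  k|28↦f(k): 1:1 2:2 4:4 7:7 14:14 28:28  a_28=56
[q^32] f(32)=32,f(16)=16,f(8)=8,f(4)=4,f(2)=2,f(1)=1 ⇒ 63

15, 18, 42, 56, 63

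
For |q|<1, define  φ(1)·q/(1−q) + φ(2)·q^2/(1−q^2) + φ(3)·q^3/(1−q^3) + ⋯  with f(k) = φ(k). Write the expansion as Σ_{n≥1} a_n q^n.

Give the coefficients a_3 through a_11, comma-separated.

d|3:{3,1}  Σφ=2+1=3
q^4  k|4↦φ(k): 4:2 2:1 1:1  a_4=4
[q^5] φ(5)=4,φ(1)=1 ⇒ 5
n=6: 1·6 2·3 3·2 6·1  φ→[1+1+2+2]=6
[q^7] φ(7)=6,φ(1)=1 ⇒ 7
n=8: 8·1 4·2 2·4 1·8  φ→[4+2+1+1]=8
[q^9] φ(1)=1,φ(3)=2,φ(9)=6 ⇒ 9
d|10:{1,2,5,10}  Σφ=1+1+4+4=10
[q^11] φ(11)=10,φ(1)=1 ⇒ 11

3, 4, 5, 6, 7, 8, 9, 10, 11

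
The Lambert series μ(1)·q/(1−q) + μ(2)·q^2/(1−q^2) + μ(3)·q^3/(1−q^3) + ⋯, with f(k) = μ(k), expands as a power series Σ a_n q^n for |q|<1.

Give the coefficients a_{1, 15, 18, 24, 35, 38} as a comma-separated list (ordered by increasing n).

1, 0, 0, 0, 0, 0

n=1: 1·1  μ→[1]=1
n=15: 15·1 5·3 3·5 1·15  μ→[1+(-1)+(-1)+1]=0
n=18: 1·18 2·9 3·6 6·3 9·2 18·1  μ→[1+(-1)+(-1)+1+0+0]=0
n=24: 24·1 12·2 8·3 6·4 4·6 3·8 2·12 1·24  μ→[0+0+0+1+0+(-1)+(-1)+1]=0
d|35:{35,7,5,1}  Σμ=1+(-1)+(-1)+1=0
[q^38] μ(38)=1,μ(19)=-1,μ(2)=-1,μ(1)=1 ⇒ 0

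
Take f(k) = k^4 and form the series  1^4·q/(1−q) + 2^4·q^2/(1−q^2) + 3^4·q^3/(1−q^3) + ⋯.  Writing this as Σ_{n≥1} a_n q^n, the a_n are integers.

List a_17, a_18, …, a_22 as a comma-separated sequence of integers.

83522, 112931, 130322, 170898, 196964, 248914

n=17: 17·1 1·17  f→[83521+1]=83522
d|18:{18,9,6,3,2,1}  Σf=104976+6561+1296+81+16+1=112931
d|19:{19,1}  Σf=130321+1=130322
n=20: 20·1 10·2 5·4 4·5 2·10 1·20  f→[160000+10000+625+256+16+1]=170898
q^21  k|21↦f(k): 1:1 3:81 7:2401 21:194481  a_21=196964
[q^22] f(1)=1,f(2)=16,f(11)=14641,f(22)=234256 ⇒ 248914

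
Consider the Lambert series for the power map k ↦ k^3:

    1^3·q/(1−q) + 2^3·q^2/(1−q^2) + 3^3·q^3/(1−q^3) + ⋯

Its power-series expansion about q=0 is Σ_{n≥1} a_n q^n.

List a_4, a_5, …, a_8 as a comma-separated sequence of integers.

73, 126, 252, 344, 585

[q^4] f(4)=64,f(2)=8,f(1)=1 ⇒ 73
q^5  k|5↦f(k): 5:125 1:1  a_5=126
[q^6] f(1)=1,f(2)=8,f(3)=27,f(6)=216 ⇒ 252
[q^7] f(7)=343,f(1)=1 ⇒ 344
[q^8] f(8)=512,f(4)=64,f(2)=8,f(1)=1 ⇒ 585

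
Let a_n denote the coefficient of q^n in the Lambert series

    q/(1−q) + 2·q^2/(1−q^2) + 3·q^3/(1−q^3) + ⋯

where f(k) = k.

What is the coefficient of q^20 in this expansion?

q^20  k|20↦f(k): 20:20 10:10 5:5 4:4 2:2 1:1  a_20=42

a_20 = 42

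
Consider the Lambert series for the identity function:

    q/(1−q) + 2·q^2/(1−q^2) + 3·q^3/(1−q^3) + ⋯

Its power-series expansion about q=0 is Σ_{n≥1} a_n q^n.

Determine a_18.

[q^18] f(1)=1,f(2)=2,f(3)=3,f(6)=6,f(9)=9,f(18)=18 ⇒ 39

a_18 = 39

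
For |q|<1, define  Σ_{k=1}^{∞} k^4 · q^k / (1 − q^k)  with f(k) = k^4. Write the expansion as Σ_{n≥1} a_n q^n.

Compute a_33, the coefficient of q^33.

n=33: 33·1 11·3 3·11 1·33  f→[1185921+14641+81+1]=1200644

a_33 = 1200644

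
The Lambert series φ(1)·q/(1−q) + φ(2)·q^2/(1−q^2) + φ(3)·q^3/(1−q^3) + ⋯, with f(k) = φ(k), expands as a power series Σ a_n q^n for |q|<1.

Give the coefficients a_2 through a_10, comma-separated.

[q^2] φ(2)=1,φ(1)=1 ⇒ 2
q^3  k|3↦φ(k): 1:1 3:2  a_3=3
q^4  k|4↦φ(k): 4:2 2:1 1:1  a_4=4
q^5  k|5↦φ(k): 1:1 5:4  a_5=5
[q^6] φ(6)=2,φ(3)=2,φ(2)=1,φ(1)=1 ⇒ 6
d|7:{7,1}  Σφ=6+1=7
q^8  k|8↦φ(k): 1:1 2:1 4:2 8:4  a_8=8
q^9  k|9↦φ(k): 9:6 3:2 1:1  a_9=9
q^10  k|10↦φ(k): 1:1 2:1 5:4 10:4  a_10=10

2, 3, 4, 5, 6, 7, 8, 9, 10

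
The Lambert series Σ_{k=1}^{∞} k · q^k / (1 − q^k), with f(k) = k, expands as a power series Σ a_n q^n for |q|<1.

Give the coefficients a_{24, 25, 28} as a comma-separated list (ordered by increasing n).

60, 31, 56

n=24: 1·24 2·12 3·8 4·6 6·4 8·3 12·2 24·1  f→[1+2+3+4+6+8+12+24]=60
[q^25] f(1)=1,f(5)=5,f(25)=25 ⇒ 31
n=28: 1·28 2·14 4·7 7·4 14·2 28·1  f→[1+2+4+7+14+28]=56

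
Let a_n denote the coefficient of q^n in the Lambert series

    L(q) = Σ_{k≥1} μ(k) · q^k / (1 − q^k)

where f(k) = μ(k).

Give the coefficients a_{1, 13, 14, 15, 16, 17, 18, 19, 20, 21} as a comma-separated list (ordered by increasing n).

1, 0, 0, 0, 0, 0, 0, 0, 0, 0

[q^1] μ(1)=1 ⇒ 1
n=13: 13·1 1·13  μ→[(-1)+1]=0
d|14:{1,2,7,14}  Σμ=1+(-1)+(-1)+1=0
n=15: 15·1 5·3 3·5 1·15  μ→[1+(-1)+(-1)+1]=0
q^16  k|16↦μ(k): 16:0 8:0 4:0 2:-1 1:1  a_16=0
q^17  k|17↦μ(k): 17:-1 1:1  a_17=0
d|18:{18,9,6,3,2,1}  Σμ=0+0+1+(-1)+(-1)+1=0
q^19  k|19↦μ(k): 1:1 19:-1  a_19=0
q^20  k|20↦μ(k): 1:1 2:-1 4:0 5:-1 10:1 20:0  a_20=0
[q^21] μ(21)=1,μ(7)=-1,μ(3)=-1,μ(1)=1 ⇒ 0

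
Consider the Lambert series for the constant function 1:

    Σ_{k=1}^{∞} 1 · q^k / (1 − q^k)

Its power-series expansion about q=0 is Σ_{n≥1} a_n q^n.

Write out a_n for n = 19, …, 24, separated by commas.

2, 6, 4, 4, 2, 8

q^19  k|19↦f(k): 1:1 19:1  a_19=2
[q^20] f(20)=1,f(10)=1,f(5)=1,f(4)=1,f(2)=1,f(1)=1 ⇒ 6
n=21: 1·21 3·7 7·3 21·1  f→[1+1+1+1]=4
q^22  k|22↦f(k): 22:1 11:1 2:1 1:1  a_22=4
q^23  k|23↦f(k): 1:1 23:1  a_23=2
q^24  k|24↦f(k): 1:1 2:1 3:1 4:1 6:1 8:1 12:1 24:1  a_24=8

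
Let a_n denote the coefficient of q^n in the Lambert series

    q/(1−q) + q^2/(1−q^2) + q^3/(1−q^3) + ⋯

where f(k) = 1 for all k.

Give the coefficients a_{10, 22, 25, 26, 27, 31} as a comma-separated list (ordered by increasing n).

[q^10] f(1)=1,f(2)=1,f(5)=1,f(10)=1 ⇒ 4
d|22:{22,11,2,1}  Σf=1+1+1+1=4
[q^25] f(25)=1,f(5)=1,f(1)=1 ⇒ 3
n=26: 1·26 2·13 13·2 26·1  f→[1+1+1+1]=4
[q^27] f(1)=1,f(3)=1,f(9)=1,f(27)=1 ⇒ 4
q^31  k|31↦f(k): 31:1 1:1  a_31=2

4, 4, 3, 4, 4, 2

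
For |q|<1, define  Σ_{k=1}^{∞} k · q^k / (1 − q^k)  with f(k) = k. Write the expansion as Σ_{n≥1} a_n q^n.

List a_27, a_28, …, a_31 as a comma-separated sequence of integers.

40, 56, 30, 72, 32

d|27:{1,3,9,27}  Σf=1+3+9+27=40
[q^28] f(28)=28,f(14)=14,f(7)=7,f(4)=4,f(2)=2,f(1)=1 ⇒ 56
d|29:{1,29}  Σf=1+29=30
n=30: 1·30 2·15 3·10 5·6 6·5 10·3 15·2 30·1  f→[1+2+3+5+6+10+15+30]=72
n=31: 1·31 31·1  f→[1+31]=32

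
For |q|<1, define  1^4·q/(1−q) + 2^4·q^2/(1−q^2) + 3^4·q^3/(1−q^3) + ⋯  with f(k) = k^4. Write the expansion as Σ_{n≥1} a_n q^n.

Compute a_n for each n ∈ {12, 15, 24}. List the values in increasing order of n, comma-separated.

n=12: 12·1 6·2 4·3 3·4 2·6 1·12  f→[20736+1296+256+81+16+1]=22386
n=15: 1·15 3·5 5·3 15·1  f→[1+81+625+50625]=51332
[q^24] f(24)=331776,f(12)=20736,f(8)=4096,f(6)=1296,f(4)=256,f(3)=81,f(2)=16,f(1)=1 ⇒ 358258

22386, 51332, 358258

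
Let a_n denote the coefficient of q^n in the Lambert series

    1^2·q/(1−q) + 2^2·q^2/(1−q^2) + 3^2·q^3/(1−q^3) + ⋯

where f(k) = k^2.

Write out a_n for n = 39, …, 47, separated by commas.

[q^39] f(1)=1,f(3)=9,f(13)=169,f(39)=1521 ⇒ 1700
n=40: 40·1 20·2 10·4 8·5 5·8 4·10 2·20 1·40  f→[1600+400+100+64+25+16+4+1]=2210
n=41: 1·41 41·1  f→[1+1681]=1682
d|42:{42,21,14,7,6,3,2,1}  Σf=1764+441+196+49+36+9+4+1=2500
n=43: 1·43 43·1  f→[1+1849]=1850
q^44  k|44↦f(k): 1:1 2:4 4:16 11:121 22:484 44:1936  a_44=2562
n=45: 45·1 15·3 9·5 5·9 3·15 1·45  f→[2025+225+81+25+9+1]=2366
n=46: 46·1 23·2 2·23 1·46  f→[2116+529+4+1]=2650
[q^47] f(1)=1,f(47)=2209 ⇒ 2210

1700, 2210, 1682, 2500, 1850, 2562, 2366, 2650, 2210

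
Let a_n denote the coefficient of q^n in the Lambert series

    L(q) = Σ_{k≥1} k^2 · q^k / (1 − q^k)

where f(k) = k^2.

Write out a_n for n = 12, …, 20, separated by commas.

210, 170, 250, 260, 341, 290, 455, 362, 546

n=12: 1·12 2·6 3·4 4·3 6·2 12·1  f→[1+4+9+16+36+144]=210
n=13: 13·1 1·13  f→[169+1]=170
q^14  k|14↦f(k): 14:196 7:49 2:4 1:1  a_14=250
n=15: 15·1 5·3 3·5 1·15  f→[225+25+9+1]=260
q^16  k|16↦f(k): 16:256 8:64 4:16 2:4 1:1  a_16=341
q^17  k|17↦f(k): 1:1 17:289  a_17=290
d|18:{18,9,6,3,2,1}  Σf=324+81+36+9+4+1=455
d|19:{1,19}  Σf=1+361=362
d|20:{20,10,5,4,2,1}  Σf=400+100+25+16+4+1=546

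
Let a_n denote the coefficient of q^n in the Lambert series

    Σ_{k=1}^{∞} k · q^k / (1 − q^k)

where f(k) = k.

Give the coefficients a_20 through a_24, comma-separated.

42, 32, 36, 24, 60

d|20:{1,2,4,5,10,20}  Σf=1+2+4+5+10+20=42
q^21  k|21↦f(k): 1:1 3:3 7:7 21:21  a_21=32
d|22:{1,2,11,22}  Σf=1+2+11+22=36
d|23:{23,1}  Σf=23+1=24
q^24  k|24↦f(k): 24:24 12:12 8:8 6:6 4:4 3:3 2:2 1:1  a_24=60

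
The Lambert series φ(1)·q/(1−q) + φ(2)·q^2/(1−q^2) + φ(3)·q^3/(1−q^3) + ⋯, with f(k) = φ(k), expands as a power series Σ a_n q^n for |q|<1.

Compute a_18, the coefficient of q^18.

q^18  k|18↦φ(k): 1:1 2:1 3:2 6:2 9:6 18:6  a_18=18

a_18 = 18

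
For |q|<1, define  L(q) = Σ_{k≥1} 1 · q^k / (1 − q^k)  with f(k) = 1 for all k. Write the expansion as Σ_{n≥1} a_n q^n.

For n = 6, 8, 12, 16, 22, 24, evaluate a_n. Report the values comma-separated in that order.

n=6: 1·6 2·3 3·2 6·1  f→[1+1+1+1]=4
[q^8] f(1)=1,f(2)=1,f(4)=1,f(8)=1 ⇒ 4
q^12  k|12↦f(k): 1:1 2:1 3:1 4:1 6:1 12:1  a_12=6
n=16: 16·1 8·2 4·4 2·8 1·16  f→[1+1+1+1+1]=5
[q^22] f(1)=1,f(2)=1,f(11)=1,f(22)=1 ⇒ 4
q^24  k|24↦f(k): 24:1 12:1 8:1 6:1 4:1 3:1 2:1 1:1  a_24=8

4, 4, 6, 5, 4, 8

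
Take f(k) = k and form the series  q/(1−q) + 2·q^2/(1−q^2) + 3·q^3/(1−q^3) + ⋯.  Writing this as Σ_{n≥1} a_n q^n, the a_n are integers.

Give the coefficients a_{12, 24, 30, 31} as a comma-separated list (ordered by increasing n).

n=12: 12·1 6·2 4·3 3·4 2·6 1·12  f→[12+6+4+3+2+1]=28
[q^24] f(1)=1,f(2)=2,f(3)=3,f(4)=4,f(6)=6,f(8)=8,f(12)=12,f(24)=24 ⇒ 60
[q^30] f(1)=1,f(2)=2,f(3)=3,f(5)=5,f(6)=6,f(10)=10,f(15)=15,f(30)=30 ⇒ 72
d|31:{1,31}  Σf=1+31=32

28, 60, 72, 32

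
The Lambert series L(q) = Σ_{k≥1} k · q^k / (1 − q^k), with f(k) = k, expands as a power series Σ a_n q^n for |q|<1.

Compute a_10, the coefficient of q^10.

[q^10] f(10)=10,f(5)=5,f(2)=2,f(1)=1 ⇒ 18

a_10 = 18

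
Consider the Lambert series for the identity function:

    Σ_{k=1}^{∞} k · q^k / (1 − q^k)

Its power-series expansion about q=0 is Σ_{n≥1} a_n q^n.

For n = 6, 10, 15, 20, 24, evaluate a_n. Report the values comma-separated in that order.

12, 18, 24, 42, 60

q^6  k|6↦f(k): 6:6 3:3 2:2 1:1  a_6=12
n=10: 1·10 2·5 5·2 10·1  f→[1+2+5+10]=18
d|15:{15,5,3,1}  Σf=15+5+3+1=24
q^20  k|20↦f(k): 20:20 10:10 5:5 4:4 2:2 1:1  a_20=42
d|24:{1,2,3,4,6,8,12,24}  Σf=1+2+3+4+6+8+12+24=60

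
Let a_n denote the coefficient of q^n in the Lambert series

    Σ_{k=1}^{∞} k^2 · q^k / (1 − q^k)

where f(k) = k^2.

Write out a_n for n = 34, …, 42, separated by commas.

1450, 1300, 1911, 1370, 1810, 1700, 2210, 1682, 2500

q^34  k|34↦f(k): 34:1156 17:289 2:4 1:1  a_34=1450
[q^35] f(1)=1,f(5)=25,f(7)=49,f(35)=1225 ⇒ 1300
n=36: 1·36 2·18 3·12 4·9 6·6 9·4 12·3 18·2 36·1  f→[1+4+9+16+36+81+144+324+1296]=1911
n=37: 37·1 1·37  f→[1369+1]=1370
[q^38] f(1)=1,f(2)=4,f(19)=361,f(38)=1444 ⇒ 1810
n=39: 39·1 13·3 3·13 1·39  f→[1521+169+9+1]=1700
d|40:{1,2,4,5,8,10,20,40}  Σf=1+4+16+25+64+100+400+1600=2210
d|41:{1,41}  Σf=1+1681=1682
d|42:{1,2,3,6,7,14,21,42}  Σf=1+4+9+36+49+196+441+1764=2500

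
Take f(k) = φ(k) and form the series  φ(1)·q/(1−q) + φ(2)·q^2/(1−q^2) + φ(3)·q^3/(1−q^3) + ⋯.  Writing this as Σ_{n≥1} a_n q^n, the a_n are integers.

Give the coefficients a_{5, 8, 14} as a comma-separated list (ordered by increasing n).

n=5: 1·5 5·1  φ→[1+4]=5
d|8:{8,4,2,1}  Σφ=4+2+1+1=8
n=14: 14·1 7·2 2·7 1·14  φ→[6+6+1+1]=14

5, 8, 14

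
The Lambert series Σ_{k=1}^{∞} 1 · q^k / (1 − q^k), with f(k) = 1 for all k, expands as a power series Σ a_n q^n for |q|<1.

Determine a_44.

d|44:{44,22,11,4,2,1}  Σf=1+1+1+1+1+1=6

a_44 = 6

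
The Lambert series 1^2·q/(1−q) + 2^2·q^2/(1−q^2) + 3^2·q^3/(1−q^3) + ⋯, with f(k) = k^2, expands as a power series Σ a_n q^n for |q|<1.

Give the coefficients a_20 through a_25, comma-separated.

[q^20] f(1)=1,f(2)=4,f(4)=16,f(5)=25,f(10)=100,f(20)=400 ⇒ 546
q^21  k|21↦f(k): 1:1 3:9 7:49 21:441  a_21=500
q^22  k|22↦f(k): 1:1 2:4 11:121 22:484  a_22=610
d|23:{23,1}  Σf=529+1=530
d|24:{1,2,3,4,6,8,12,24}  Σf=1+4+9+16+36+64+144+576=850
[q^25] f(1)=1,f(5)=25,f(25)=625 ⇒ 651

546, 500, 610, 530, 850, 651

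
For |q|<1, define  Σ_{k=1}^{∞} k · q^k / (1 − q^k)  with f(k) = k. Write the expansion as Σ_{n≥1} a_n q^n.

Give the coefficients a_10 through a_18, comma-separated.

18, 12, 28, 14, 24, 24, 31, 18, 39

d|10:{1,2,5,10}  Σf=1+2+5+10=18
[q^11] f(1)=1,f(11)=11 ⇒ 12
[q^12] f(12)=12,f(6)=6,f(4)=4,f(3)=3,f(2)=2,f(1)=1 ⇒ 28
n=13: 1·13 13·1  f→[1+13]=14
n=14: 1·14 2·7 7·2 14·1  f→[1+2+7+14]=24
d|15:{1,3,5,15}  Σf=1+3+5+15=24
d|16:{1,2,4,8,16}  Σf=1+2+4+8+16=31
d|17:{17,1}  Σf=17+1=18
q^18  k|18↦f(k): 18:18 9:9 6:6 3:3 2:2 1:1  a_18=39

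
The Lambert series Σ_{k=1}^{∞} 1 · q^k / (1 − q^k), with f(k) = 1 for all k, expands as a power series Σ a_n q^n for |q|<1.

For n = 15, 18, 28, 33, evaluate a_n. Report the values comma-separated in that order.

4, 6, 6, 4

d|15:{1,3,5,15}  Σf=1+1+1+1=4
[q^18] f(1)=1,f(2)=1,f(3)=1,f(6)=1,f(9)=1,f(18)=1 ⇒ 6
n=28: 1·28 2·14 4·7 7·4 14·2 28·1  f→[1+1+1+1+1+1]=6
d|33:{1,3,11,33}  Σf=1+1+1+1=4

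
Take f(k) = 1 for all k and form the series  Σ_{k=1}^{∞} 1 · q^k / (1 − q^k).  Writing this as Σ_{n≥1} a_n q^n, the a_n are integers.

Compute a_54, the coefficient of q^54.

n=54: 1·54 2·27 3·18 6·9 9·6 18·3 27·2 54·1  f→[1+1+1+1+1+1+1+1]=8

a_54 = 8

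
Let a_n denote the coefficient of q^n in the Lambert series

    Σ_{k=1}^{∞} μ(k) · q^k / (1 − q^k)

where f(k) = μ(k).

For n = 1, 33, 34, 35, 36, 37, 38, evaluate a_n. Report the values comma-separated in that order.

[q^1] μ(1)=1 ⇒ 1
n=33: 33·1 11·3 3·11 1·33  μ→[1+(-1)+(-1)+1]=0
d|34:{34,17,2,1}  Σμ=1+(-1)+(-1)+1=0
[q^35] μ(1)=1,μ(5)=-1,μ(7)=-1,μ(35)=1 ⇒ 0
[q^36] μ(1)=1,μ(2)=-1,μ(3)=-1,μ(4)=0,μ(6)=1,μ(9)=0,μ(12)=0,μ(18)=0,μ(36)=0 ⇒ 0
n=37: 37·1 1·37  μ→[(-1)+1]=0
n=38: 38·1 19·2 2·19 1·38  μ→[1+(-1)+(-1)+1]=0

1, 0, 0, 0, 0, 0, 0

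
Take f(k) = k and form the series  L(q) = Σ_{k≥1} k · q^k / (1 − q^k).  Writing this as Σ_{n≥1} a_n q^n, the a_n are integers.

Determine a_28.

a_28 = 56

[q^28] f(28)=28,f(14)=14,f(7)=7,f(4)=4,f(2)=2,f(1)=1 ⇒ 56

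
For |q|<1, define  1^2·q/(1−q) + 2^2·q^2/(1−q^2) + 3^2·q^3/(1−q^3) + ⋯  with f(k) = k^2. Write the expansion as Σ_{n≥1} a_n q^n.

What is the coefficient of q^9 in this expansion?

[q^9] f(9)=81,f(3)=9,f(1)=1 ⇒ 91

a_9 = 91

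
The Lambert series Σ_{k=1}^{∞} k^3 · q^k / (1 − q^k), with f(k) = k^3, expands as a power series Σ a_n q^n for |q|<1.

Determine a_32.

d|32:{32,16,8,4,2,1}  Σf=32768+4096+512+64+8+1=37449

a_32 = 37449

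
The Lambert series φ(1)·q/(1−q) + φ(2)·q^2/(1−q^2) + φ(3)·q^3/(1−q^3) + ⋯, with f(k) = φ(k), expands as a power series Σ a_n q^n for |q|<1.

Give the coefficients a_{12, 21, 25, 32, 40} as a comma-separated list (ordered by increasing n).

n=12: 12·1 6·2 4·3 3·4 2·6 1·12  φ→[4+2+2+2+1+1]=12
n=21: 21·1 7·3 3·7 1·21  φ→[12+6+2+1]=21
[q^25] φ(25)=20,φ(5)=4,φ(1)=1 ⇒ 25
d|32:{1,2,4,8,16,32}  Σφ=1+1+2+4+8+16=32
d|40:{40,20,10,8,5,4,2,1}  Σφ=16+8+4+4+4+2+1+1=40

12, 21, 25, 32, 40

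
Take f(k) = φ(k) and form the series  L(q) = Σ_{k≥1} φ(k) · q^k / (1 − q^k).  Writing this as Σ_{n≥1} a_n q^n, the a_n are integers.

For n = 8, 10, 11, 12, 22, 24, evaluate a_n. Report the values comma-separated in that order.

[q^8] φ(8)=4,φ(4)=2,φ(2)=1,φ(1)=1 ⇒ 8
[q^10] φ(10)=4,φ(5)=4,φ(2)=1,φ(1)=1 ⇒ 10
[q^11] φ(11)=10,φ(1)=1 ⇒ 11
n=12: 12·1 6·2 4·3 3·4 2·6 1·12  φ→[4+2+2+2+1+1]=12
q^22  k|22↦φ(k): 22:10 11:10 2:1 1:1  a_22=22
d|24:{1,2,3,4,6,8,12,24}  Σφ=1+1+2+2+2+4+4+8=24

8, 10, 11, 12, 22, 24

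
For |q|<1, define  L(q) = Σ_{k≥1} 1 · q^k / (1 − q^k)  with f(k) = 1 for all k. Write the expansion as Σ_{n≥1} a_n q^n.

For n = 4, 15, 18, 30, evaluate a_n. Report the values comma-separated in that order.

d|4:{4,2,1}  Σf=1+1+1=3
n=15: 15·1 5·3 3·5 1·15  f→[1+1+1+1]=4
n=18: 1·18 2·9 3·6 6·3 9·2 18·1  f→[1+1+1+1+1+1]=6
n=30: 30·1 15·2 10·3 6·5 5·6 3·10 2·15 1·30  f→[1+1+1+1+1+1+1+1]=8

3, 4, 6, 8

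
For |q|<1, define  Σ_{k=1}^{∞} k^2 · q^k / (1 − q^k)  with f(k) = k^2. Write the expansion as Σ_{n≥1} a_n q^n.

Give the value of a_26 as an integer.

d|26:{26,13,2,1}  Σf=676+169+4+1=850

a_26 = 850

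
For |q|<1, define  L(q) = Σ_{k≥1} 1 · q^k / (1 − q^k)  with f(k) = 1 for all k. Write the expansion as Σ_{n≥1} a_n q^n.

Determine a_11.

q^11  k|11↦f(k): 1:1 11:1  a_11=2

a_11 = 2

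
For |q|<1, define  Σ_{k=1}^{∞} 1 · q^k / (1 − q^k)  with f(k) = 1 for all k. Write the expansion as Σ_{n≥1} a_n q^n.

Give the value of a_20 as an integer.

d|20:{1,2,4,5,10,20}  Σf=1+1+1+1+1+1=6

a_20 = 6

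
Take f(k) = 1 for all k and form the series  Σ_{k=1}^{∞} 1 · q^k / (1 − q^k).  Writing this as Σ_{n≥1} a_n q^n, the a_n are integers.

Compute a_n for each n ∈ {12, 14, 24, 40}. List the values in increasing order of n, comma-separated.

6, 4, 8, 8

q^12  k|12↦f(k): 1:1 2:1 3:1 4:1 6:1 12:1  a_12=6
d|14:{1,2,7,14}  Σf=1+1+1+1=4
d|24:{1,2,3,4,6,8,12,24}  Σf=1+1+1+1+1+1+1+1=8
d|40:{40,20,10,8,5,4,2,1}  Σf=1+1+1+1+1+1+1+1=8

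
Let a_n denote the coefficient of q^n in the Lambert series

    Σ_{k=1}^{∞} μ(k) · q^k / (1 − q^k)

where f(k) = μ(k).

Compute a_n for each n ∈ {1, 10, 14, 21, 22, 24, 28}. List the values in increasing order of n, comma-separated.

q^1  k|1↦μ(k): 1:1  a_1=1
n=10: 10·1 5·2 2·5 1·10  μ→[1+(-1)+(-1)+1]=0
n=14: 1·14 2·7 7·2 14·1  μ→[1+(-1)+(-1)+1]=0
q^21  k|21↦μ(k): 21:1 7:-1 3:-1 1:1  a_21=0
q^22  k|22↦μ(k): 22:1 11:-1 2:-1 1:1  a_22=0
d|24:{24,12,8,6,4,3,2,1}  Σμ=0+0+0+1+0+(-1)+(-1)+1=0
d|28:{1,2,4,7,14,28}  Σμ=1+(-1)+0+(-1)+1+0=0

1, 0, 0, 0, 0, 0, 0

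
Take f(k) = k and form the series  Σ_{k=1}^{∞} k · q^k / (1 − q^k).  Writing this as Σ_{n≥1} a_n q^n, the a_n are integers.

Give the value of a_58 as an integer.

a_58 = 90

[q^58] f(1)=1,f(2)=2,f(29)=29,f(58)=58 ⇒ 90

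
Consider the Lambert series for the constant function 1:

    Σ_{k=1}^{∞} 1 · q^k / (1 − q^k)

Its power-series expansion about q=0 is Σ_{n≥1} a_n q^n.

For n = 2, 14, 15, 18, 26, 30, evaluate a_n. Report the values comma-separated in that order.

2, 4, 4, 6, 4, 8

d|2:{2,1}  Σf=1+1=2
n=14: 1·14 2·7 7·2 14·1  f→[1+1+1+1]=4
n=15: 1·15 3·5 5·3 15·1  f→[1+1+1+1]=4
[q^18] f(1)=1,f(2)=1,f(3)=1,f(6)=1,f(9)=1,f(18)=1 ⇒ 6
d|26:{1,2,13,26}  Σf=1+1+1+1=4
[q^30] f(30)=1,f(15)=1,f(10)=1,f(6)=1,f(5)=1,f(3)=1,f(2)=1,f(1)=1 ⇒ 8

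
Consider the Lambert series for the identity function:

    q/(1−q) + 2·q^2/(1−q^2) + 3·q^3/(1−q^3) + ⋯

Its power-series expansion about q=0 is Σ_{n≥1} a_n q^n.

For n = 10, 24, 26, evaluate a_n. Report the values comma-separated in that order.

18, 60, 42

d|10:{10,5,2,1}  Σf=10+5+2+1=18
q^24  k|24↦f(k): 1:1 2:2 3:3 4:4 6:6 8:8 12:12 24:24  a_24=60
q^26  k|26↦f(k): 1:1 2:2 13:13 26:26  a_26=42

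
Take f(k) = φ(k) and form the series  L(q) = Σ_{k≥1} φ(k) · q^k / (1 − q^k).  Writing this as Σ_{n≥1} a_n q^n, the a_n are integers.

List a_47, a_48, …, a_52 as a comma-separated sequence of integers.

q^47  k|47↦φ(k): 47:46 1:1  a_47=47
n=48: 1·48 2·24 3·16 4·12 6·8 8·6 12·4 16·3 24·2 48·1  φ→[1+1+2+2+2+4+4+8+8+16]=48
n=49: 49·1 7·7 1·49  φ→[42+6+1]=49
q^50  k|50↦φ(k): 50:20 25:20 10:4 5:4 2:1 1:1  a_50=50
q^51  k|51↦φ(k): 51:32 17:16 3:2 1:1  a_51=51
d|52:{1,2,4,13,26,52}  Σφ=1+1+2+12+12+24=52

47, 48, 49, 50, 51, 52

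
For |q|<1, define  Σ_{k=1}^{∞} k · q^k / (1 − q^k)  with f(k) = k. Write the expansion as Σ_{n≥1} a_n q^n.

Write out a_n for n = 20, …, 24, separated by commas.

d|20:{1,2,4,5,10,20}  Σf=1+2+4+5+10+20=42
n=21: 21·1 7·3 3·7 1·21  f→[21+7+3+1]=32
n=22: 22·1 11·2 2·11 1·22  f→[22+11+2+1]=36
[q^23] f(1)=1,f(23)=23 ⇒ 24
d|24:{1,2,3,4,6,8,12,24}  Σf=1+2+3+4+6+8+12+24=60

42, 32, 36, 24, 60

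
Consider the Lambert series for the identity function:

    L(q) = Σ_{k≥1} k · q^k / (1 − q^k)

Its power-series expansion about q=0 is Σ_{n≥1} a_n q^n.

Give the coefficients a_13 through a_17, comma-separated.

14, 24, 24, 31, 18

[q^13] f(13)=13,f(1)=1 ⇒ 14
[q^14] f(1)=1,f(2)=2,f(7)=7,f(14)=14 ⇒ 24
d|15:{15,5,3,1}  Σf=15+5+3+1=24
n=16: 1·16 2·8 4·4 8·2 16·1  f→[1+2+4+8+16]=31
d|17:{1,17}  Σf=1+17=18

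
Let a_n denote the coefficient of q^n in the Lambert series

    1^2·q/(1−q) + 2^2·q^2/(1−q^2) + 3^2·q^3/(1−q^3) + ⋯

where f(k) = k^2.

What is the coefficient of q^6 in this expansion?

n=6: 6·1 3·2 2·3 1·6  f→[36+9+4+1]=50

a_6 = 50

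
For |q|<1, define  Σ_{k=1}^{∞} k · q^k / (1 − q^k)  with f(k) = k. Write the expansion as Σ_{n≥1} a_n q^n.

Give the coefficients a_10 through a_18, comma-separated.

18, 12, 28, 14, 24, 24, 31, 18, 39

d|10:{10,5,2,1}  Σf=10+5+2+1=18
d|11:{11,1}  Σf=11+1=12
d|12:{1,2,3,4,6,12}  Σf=1+2+3+4+6+12=28
[q^13] f(1)=1,f(13)=13 ⇒ 14
n=14: 1·14 2·7 7·2 14·1  f→[1+2+7+14]=24
[q^15] f(1)=1,f(3)=3,f(5)=5,f(15)=15 ⇒ 24
q^16  k|16↦f(k): 16:16 8:8 4:4 2:2 1:1  a_16=31
d|17:{17,1}  Σf=17+1=18
n=18: 18·1 9·2 6·3 3·6 2·9 1·18  f→[18+9+6+3+2+1]=39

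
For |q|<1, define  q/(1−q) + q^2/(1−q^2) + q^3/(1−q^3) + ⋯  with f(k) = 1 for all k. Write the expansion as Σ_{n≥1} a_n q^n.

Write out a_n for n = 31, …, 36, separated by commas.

q^31  k|31↦f(k): 31:1 1:1  a_31=2
n=32: 1·32 2·16 4·8 8·4 16·2 32·1  f→[1+1+1+1+1+1]=6
[q^33] f(1)=1,f(3)=1,f(11)=1,f(33)=1 ⇒ 4
q^34  k|34↦f(k): 34:1 17:1 2:1 1:1  a_34=4
[q^35] f(1)=1,f(5)=1,f(7)=1,f(35)=1 ⇒ 4
q^36  k|36↦f(k): 1:1 2:1 3:1 4:1 6:1 9:1 12:1 18:1 36:1  a_36=9

2, 6, 4, 4, 4, 9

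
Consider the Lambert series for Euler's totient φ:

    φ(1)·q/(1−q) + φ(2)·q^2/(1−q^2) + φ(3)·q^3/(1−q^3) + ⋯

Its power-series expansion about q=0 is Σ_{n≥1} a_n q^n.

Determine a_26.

n=26: 26·1 13·2 2·13 1·26  φ→[12+12+1+1]=26

a_26 = 26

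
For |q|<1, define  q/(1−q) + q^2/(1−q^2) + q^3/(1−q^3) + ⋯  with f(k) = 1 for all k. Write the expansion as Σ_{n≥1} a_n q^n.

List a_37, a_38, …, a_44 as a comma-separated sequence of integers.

2, 4, 4, 8, 2, 8, 2, 6

[q^37] f(1)=1,f(37)=1 ⇒ 2
q^38  k|38↦f(k): 38:1 19:1 2:1 1:1  a_38=4
n=39: 1·39 3·13 13·3 39·1  f→[1+1+1+1]=4
q^40  k|40↦f(k): 1:1 2:1 4:1 5:1 8:1 10:1 20:1 40:1  a_40=8
[q^41] f(41)=1,f(1)=1 ⇒ 2
d|42:{1,2,3,6,7,14,21,42}  Σf=1+1+1+1+1+1+1+1=8
d|43:{43,1}  Σf=1+1=2
q^44  k|44↦f(k): 44:1 22:1 11:1 4:1 2:1 1:1  a_44=6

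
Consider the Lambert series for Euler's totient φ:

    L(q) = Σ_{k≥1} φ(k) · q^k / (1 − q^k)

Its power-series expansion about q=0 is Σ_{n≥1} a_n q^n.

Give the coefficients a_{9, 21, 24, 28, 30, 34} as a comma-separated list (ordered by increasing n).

q^9  k|9↦φ(k): 1:1 3:2 9:6  a_9=9
d|21:{1,3,7,21}  Σφ=1+2+6+12=21
[q^24] φ(24)=8,φ(12)=4,φ(8)=4,φ(6)=2,φ(4)=2,φ(3)=2,φ(2)=1,φ(1)=1 ⇒ 24
n=28: 28·1 14·2 7·4 4·7 2·14 1·28  φ→[12+6+6+2+1+1]=28
n=30: 30·1 15·2 10·3 6·5 5·6 3·10 2·15 1·30  φ→[8+8+4+2+4+2+1+1]=30
q^34  k|34↦φ(k): 34:16 17:16 2:1 1:1  a_34=34

9, 21, 24, 28, 30, 34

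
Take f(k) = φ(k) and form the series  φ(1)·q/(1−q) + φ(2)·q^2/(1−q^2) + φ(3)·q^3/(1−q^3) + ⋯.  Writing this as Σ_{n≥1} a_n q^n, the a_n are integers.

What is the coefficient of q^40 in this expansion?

n=40: 40·1 20·2 10·4 8·5 5·8 4·10 2·20 1·40  φ→[16+8+4+4+4+2+1+1]=40

a_40 = 40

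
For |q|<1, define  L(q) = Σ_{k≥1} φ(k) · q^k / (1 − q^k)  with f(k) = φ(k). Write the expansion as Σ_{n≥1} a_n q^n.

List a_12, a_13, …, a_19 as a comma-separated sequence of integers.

q^12  k|12↦φ(k): 1:1 2:1 3:2 4:2 6:2 12:4  a_12=12
[q^13] φ(13)=12,φ(1)=1 ⇒ 13
[q^14] φ(1)=1,φ(2)=1,φ(7)=6,φ(14)=6 ⇒ 14
d|15:{15,5,3,1}  Σφ=8+4+2+1=15
d|16:{1,2,4,8,16}  Σφ=1+1+2+4+8=16
[q^17] φ(17)=16,φ(1)=1 ⇒ 17
q^18  k|18↦φ(k): 1:1 2:1 3:2 6:2 9:6 18:6  a_18=18
[q^19] φ(1)=1,φ(19)=18 ⇒ 19

12, 13, 14, 15, 16, 17, 18, 19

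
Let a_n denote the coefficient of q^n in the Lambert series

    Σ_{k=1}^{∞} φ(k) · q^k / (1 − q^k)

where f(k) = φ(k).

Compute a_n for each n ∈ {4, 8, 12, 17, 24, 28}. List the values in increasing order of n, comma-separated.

[q^4] φ(1)=1,φ(2)=1,φ(4)=2 ⇒ 4
d|8:{8,4,2,1}  Σφ=4+2+1+1=8
q^12  k|12↦φ(k): 12:4 6:2 4:2 3:2 2:1 1:1  a_12=12
q^17  k|17↦φ(k): 1:1 17:16  a_17=17
d|24:{24,12,8,6,4,3,2,1}  Σφ=8+4+4+2+2+2+1+1=24
q^28  k|28↦φ(k): 28:12 14:6 7:6 4:2 2:1 1:1  a_28=28

4, 8, 12, 17, 24, 28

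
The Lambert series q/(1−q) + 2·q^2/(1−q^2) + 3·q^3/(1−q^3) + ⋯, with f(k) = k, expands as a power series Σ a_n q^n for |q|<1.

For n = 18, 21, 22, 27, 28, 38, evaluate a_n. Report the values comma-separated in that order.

39, 32, 36, 40, 56, 60

[q^18] f(1)=1,f(2)=2,f(3)=3,f(6)=6,f(9)=9,f(18)=18 ⇒ 39
q^21  k|21↦f(k): 1:1 3:3 7:7 21:21  a_21=32
n=22: 1·22 2·11 11·2 22·1  f→[1+2+11+22]=36
q^27  k|27↦f(k): 27:27 9:9 3:3 1:1  a_27=40
d|28:{28,14,7,4,2,1}  Σf=28+14+7+4+2+1=56
q^38  k|38↦f(k): 1:1 2:2 19:19 38:38  a_38=60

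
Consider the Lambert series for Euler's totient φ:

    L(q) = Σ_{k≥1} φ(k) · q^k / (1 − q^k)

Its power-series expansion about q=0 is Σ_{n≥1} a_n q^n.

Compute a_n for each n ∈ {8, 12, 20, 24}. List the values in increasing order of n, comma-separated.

[q^8] φ(8)=4,φ(4)=2,φ(2)=1,φ(1)=1 ⇒ 8
d|12:{1,2,3,4,6,12}  Σφ=1+1+2+2+2+4=12
n=20: 1·20 2·10 4·5 5·4 10·2 20·1  φ→[1+1+2+4+4+8]=20
q^24  k|24↦φ(k): 24:8 12:4 8:4 6:2 4:2 3:2 2:1 1:1  a_24=24

8, 12, 20, 24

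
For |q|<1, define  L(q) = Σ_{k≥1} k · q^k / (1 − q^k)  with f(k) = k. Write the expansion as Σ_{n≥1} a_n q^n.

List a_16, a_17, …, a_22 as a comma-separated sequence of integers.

31, 18, 39, 20, 42, 32, 36

q^16  k|16↦f(k): 16:16 8:8 4:4 2:2 1:1  a_16=31
q^17  k|17↦f(k): 17:17 1:1  a_17=18
q^18  k|18↦f(k): 1:1 2:2 3:3 6:6 9:9 18:18  a_18=39
q^19  k|19↦f(k): 1:1 19:19  a_19=20
n=20: 20·1 10·2 5·4 4·5 2·10 1·20  f→[20+10+5+4+2+1]=42
d|21:{21,7,3,1}  Σf=21+7+3+1=32
q^22  k|22↦f(k): 22:22 11:11 2:2 1:1  a_22=36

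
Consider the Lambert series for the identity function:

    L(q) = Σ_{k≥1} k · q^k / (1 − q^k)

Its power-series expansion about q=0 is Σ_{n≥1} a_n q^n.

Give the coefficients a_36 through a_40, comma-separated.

91, 38, 60, 56, 90

q^36  k|36↦f(k): 1:1 2:2 3:3 4:4 6:6 9:9 12:12 18:18 36:36  a_36=91
q^37  k|37↦f(k): 1:1 37:37  a_37=38
d|38:{1,2,19,38}  Σf=1+2+19+38=60
n=39: 39·1 13·3 3·13 1·39  f→[39+13+3+1]=56
q^40  k|40↦f(k): 40:40 20:20 10:10 8:8 5:5 4:4 2:2 1:1  a_40=90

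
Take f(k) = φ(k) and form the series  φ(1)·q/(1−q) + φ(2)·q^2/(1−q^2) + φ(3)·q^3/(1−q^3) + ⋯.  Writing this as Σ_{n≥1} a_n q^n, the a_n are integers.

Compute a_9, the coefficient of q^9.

d|9:{9,3,1}  Σφ=6+2+1=9

a_9 = 9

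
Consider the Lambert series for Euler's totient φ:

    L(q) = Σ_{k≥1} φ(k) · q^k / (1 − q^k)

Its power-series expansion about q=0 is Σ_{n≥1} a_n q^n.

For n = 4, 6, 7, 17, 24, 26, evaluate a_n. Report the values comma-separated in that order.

n=4: 4·1 2·2 1·4  φ→[2+1+1]=4
[q^6] φ(6)=2,φ(3)=2,φ(2)=1,φ(1)=1 ⇒ 6
d|7:{1,7}  Σφ=1+6=7
q^17  k|17↦φ(k): 1:1 17:16  a_17=17
n=24: 24·1 12·2 8·3 6·4 4·6 3·8 2·12 1·24  φ→[8+4+4+2+2+2+1+1]=24
[q^26] φ(26)=12,φ(13)=12,φ(2)=1,φ(1)=1 ⇒ 26

4, 6, 7, 17, 24, 26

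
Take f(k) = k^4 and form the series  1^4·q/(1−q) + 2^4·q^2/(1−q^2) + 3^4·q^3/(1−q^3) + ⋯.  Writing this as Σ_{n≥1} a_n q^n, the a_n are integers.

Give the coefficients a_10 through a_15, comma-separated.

10642, 14642, 22386, 28562, 40834, 51332

d|10:{1,2,5,10}  Σf=1+16+625+10000=10642
d|11:{1,11}  Σf=1+14641=14642
n=12: 12·1 6·2 4·3 3·4 2·6 1·12  f→[20736+1296+256+81+16+1]=22386
[q^13] f(13)=28561,f(1)=1 ⇒ 28562
n=14: 14·1 7·2 2·7 1·14  f→[38416+2401+16+1]=40834
n=15: 15·1 5·3 3·5 1·15  f→[50625+625+81+1]=51332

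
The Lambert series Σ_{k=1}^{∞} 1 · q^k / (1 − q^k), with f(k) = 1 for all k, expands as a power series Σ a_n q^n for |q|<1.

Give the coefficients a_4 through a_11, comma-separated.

3, 2, 4, 2, 4, 3, 4, 2

[q^4] f(4)=1,f(2)=1,f(1)=1 ⇒ 3
[q^5] f(1)=1,f(5)=1 ⇒ 2
[q^6] f(6)=1,f(3)=1,f(2)=1,f(1)=1 ⇒ 4
[q^7] f(7)=1,f(1)=1 ⇒ 2
d|8:{8,4,2,1}  Σf=1+1+1+1=4
n=9: 1·9 3·3 9·1  f→[1+1+1]=3
[q^10] f(10)=1,f(5)=1,f(2)=1,f(1)=1 ⇒ 4
d|11:{11,1}  Σf=1+1=2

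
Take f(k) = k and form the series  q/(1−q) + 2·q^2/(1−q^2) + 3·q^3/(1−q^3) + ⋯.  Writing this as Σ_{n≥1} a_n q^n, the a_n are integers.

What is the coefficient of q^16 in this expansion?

a_16 = 31

n=16: 1·16 2·8 4·4 8·2 16·1  f→[1+2+4+8+16]=31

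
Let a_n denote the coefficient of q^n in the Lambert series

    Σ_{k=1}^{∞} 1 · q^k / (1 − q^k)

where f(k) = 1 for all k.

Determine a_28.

q^28  k|28↦f(k): 28:1 14:1 7:1 4:1 2:1 1:1  a_28=6

a_28 = 6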